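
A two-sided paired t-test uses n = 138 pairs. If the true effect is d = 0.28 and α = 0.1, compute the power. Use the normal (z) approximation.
Power ≈ 0.95

Power calculation (paired t-test, normal approximation):
z_β = d · √n - z_{α/2}
z_β = 0.28 · √138 - 1.645
z_β = 0.28 · 11.747 - 1.645
z_β = 1.644

Power = Φ(z_β) = Φ(1.644) ≈ 0.950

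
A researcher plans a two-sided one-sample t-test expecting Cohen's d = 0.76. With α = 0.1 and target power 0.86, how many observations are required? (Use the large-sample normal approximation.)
n = 13

Sample size formula (one-sample t-test, normal approximation):
n = ((z_{α/2} + z_β) / d)²

z_{α/2} = 1.645 (for α = 0.1, two-sided)
z_β = 1.080 (for power = 0.86)
d = 0.76

n = ((1.645 + 1.080) / 0.76)²
n = (3.586)²
n ≈ 12.86
Round up to the next whole number: n = 13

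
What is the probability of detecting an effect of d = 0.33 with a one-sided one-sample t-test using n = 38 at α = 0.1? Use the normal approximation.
Power ≈ 0.77

Power calculation (one-sample t-test, normal approximation):
z_β = d · √n - z_α
z_β = 0.33 · √38 - 1.282
z_β = 0.33 · 6.164 - 1.282
z_β = 0.753

Power = Φ(z_β) = Φ(0.753) ≈ 0.774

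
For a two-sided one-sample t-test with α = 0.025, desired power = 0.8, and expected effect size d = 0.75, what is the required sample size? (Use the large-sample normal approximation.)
n = 17

Sample size formula (one-sample t-test, normal approximation):
n = ((z_{α/2} + z_β) / d)²

z_{α/2} = 2.241 (for α = 0.025, two-sided)
z_β = 0.842 (for power = 0.8)
d = 0.75

n = ((2.241 + 0.842) / 0.75)²
n = (4.111)²
n ≈ 16.90
Round up to the next whole number: n = 17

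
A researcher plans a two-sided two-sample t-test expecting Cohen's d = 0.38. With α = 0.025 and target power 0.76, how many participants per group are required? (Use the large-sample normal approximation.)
n = 121 per group

Sample size formula (two-sample t-test, normal approximation):
n = 2 · ((z_{α/2} + z_β) / d)²

z_{α/2} = 2.241 (for α = 0.025, two-sided)
z_β = 0.706 (for power = 0.76)
d = 0.38

n = 2 · ((2.241 + 0.706) / 0.38)²
n = 2 · (7.755)²
n ≈ 120.28
Round up to the next whole number: n = 121 per group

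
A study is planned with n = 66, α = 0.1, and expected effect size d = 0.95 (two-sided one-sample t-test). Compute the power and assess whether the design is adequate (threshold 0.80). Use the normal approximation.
Power ≈ 1.00; the study is adequately powered (power ≥ 0.80)

Power calculation (one-sample t-test, normal approximation):
z_β = d · √n - z_{α/2}
z_β = 0.95 · √66 - 1.645
z_β = 0.95 · 8.124 - 1.645
z_β = 6.073

Power = Φ(z_β) = Φ(6.073) ≈ 1.000

Effect size d = 0.95 is large by Cohen's convention (0.2/0.5/0.8).

Threshold: power ≥ 0.80 is conventionally adequate.
Power ≈ 1.00 → the study is adequately powered (power ≥ 0.80).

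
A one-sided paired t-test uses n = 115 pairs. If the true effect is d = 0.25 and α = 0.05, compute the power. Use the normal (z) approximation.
Power ≈ 0.85

Power calculation (paired t-test, normal approximation):
z_β = d · √n - z_α
z_β = 0.25 · √115 - 1.645
z_β = 0.25 · 10.724 - 1.645
z_β = 1.036

Power = Φ(z_β) = Φ(1.036) ≈ 0.850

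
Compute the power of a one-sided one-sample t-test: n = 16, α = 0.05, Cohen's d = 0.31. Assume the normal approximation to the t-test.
Power ≈ 0.34

Power calculation (one-sample t-test, normal approximation):
z_β = d · √n - z_α
z_β = 0.31 · √16 - 1.645
z_β = 0.31 · 4.000 - 1.645
z_β = -0.405

Power = Φ(z_β) = Φ(-0.405) ≈ 0.343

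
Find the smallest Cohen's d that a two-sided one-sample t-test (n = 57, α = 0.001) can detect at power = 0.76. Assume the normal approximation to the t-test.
d ≈ 0.53

Minimum detectable effect (one-sample t-test, normal approximation):
d = (z_{α/2} + z_β) / √n
d = (3.291 + 0.706) / √57
d = 3.997 / 7.550
d ≈ 0.53

By Cohen's convention (0.2 small / 0.5 medium / 0.8 large): medium effect.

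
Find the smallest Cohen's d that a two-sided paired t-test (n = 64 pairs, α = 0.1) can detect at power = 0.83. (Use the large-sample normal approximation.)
d ≈ 0.32

Minimum detectable effect (paired t-test, normal approximation):
d = (z_{α/2} + z_β) / √n
d = (1.645 + 0.954) / √64
d = 2.599 / 8.000
d ≈ 0.32

By Cohen's convention (0.2 small / 0.5 medium / 0.8 large): small effect.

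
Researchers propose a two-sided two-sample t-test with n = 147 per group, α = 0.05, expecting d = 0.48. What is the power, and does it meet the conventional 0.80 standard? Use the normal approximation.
Power ≈ 0.98; the study is adequately powered (power ≥ 0.80)

Power calculation (two-sample t-test, normal approximation):
z_β = d · √(n/2) - z_{α/2}
z_β = 0.48 · √(147/2) - 1.960
z_β = 0.48 · 8.573 - 1.960
z_β = 2.155

Power = Φ(z_β) = Φ(2.155) ≈ 0.984

Effect size d = 0.48 is small by Cohen's convention (0.2/0.5/0.8).

Threshold: power ≥ 0.80 is conventionally adequate.
Power ≈ 0.98 → the study is adequately powered (power ≥ 0.80).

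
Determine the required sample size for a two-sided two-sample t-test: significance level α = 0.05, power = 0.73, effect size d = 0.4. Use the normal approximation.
n = 83 per group

Sample size formula (two-sample t-test, normal approximation):
n = 2 · ((z_{α/2} + z_β) / d)²

z_{α/2} = 1.960 (for α = 0.05, two-sided)
z_β = 0.613 (for power = 0.73)
d = 0.4

n = 2 · ((1.960 + 0.613) / 0.4)²
n = 2 · (6.433)²
n ≈ 82.77
Round up to the next whole number: n = 83 per group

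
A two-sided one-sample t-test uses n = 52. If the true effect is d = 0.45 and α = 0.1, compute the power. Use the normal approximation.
Power ≈ 0.95

Power calculation (one-sample t-test, normal approximation):
z_β = d · √n - z_{α/2}
z_β = 0.45 · √52 - 1.645
z_β = 0.45 · 7.211 - 1.645
z_β = 1.600

Power = Φ(z_β) = Φ(1.600) ≈ 0.945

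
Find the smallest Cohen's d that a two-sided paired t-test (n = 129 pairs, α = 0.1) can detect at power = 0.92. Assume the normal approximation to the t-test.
d ≈ 0.27

Minimum detectable effect (paired t-test, normal approximation):
d = (z_{α/2} + z_β) / √n
d = (1.645 + 1.405) / √129
d = 3.050 / 11.358
d ≈ 0.27

By Cohen's convention (0.2 small / 0.5 medium / 0.8 large): small effect.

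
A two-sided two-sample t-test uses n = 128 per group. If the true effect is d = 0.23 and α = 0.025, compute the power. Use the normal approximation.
Power ≈ 0.34

Power calculation (two-sample t-test, normal approximation):
z_β = d · √(n/2) - z_{α/2}
z_β = 0.23 · √(128/2) - 2.241
z_β = 0.23 · 8.000 - 2.241
z_β = -0.401

Power = Φ(z_β) = Φ(-0.401) ≈ 0.344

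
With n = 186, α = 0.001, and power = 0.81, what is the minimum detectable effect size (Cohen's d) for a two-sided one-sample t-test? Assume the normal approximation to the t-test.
d ≈ 0.31

Minimum detectable effect (one-sample t-test, normal approximation):
d = (z_{α/2} + z_β) / √n
d = (3.291 + 0.878) / √186
d = 4.168 / 13.638
d ≈ 0.31

By Cohen's convention (0.2 small / 0.5 medium / 0.8 large): small effect.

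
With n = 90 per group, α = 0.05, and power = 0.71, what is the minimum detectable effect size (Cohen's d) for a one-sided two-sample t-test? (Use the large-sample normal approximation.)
d ≈ 0.33

Minimum detectable effect (two-sample t-test, normal approximation):
d = (z_α + z_β) / √(n/2)
d = (1.645 + 0.553) / √(90/2)
d = 2.198 / 6.708
d ≈ 0.33

By Cohen's convention (0.2 small / 0.5 medium / 0.8 large): small effect.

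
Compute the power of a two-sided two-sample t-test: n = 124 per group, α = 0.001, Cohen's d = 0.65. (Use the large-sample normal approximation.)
Power ≈ 0.97

Power calculation (two-sample t-test, normal approximation):
z_β = d · √(n/2) - z_{α/2}
z_β = 0.65 · √(124/2) - 3.291
z_β = 0.65 · 7.874 - 3.291
z_β = 1.828

Power = Φ(z_β) = Φ(1.828) ≈ 0.966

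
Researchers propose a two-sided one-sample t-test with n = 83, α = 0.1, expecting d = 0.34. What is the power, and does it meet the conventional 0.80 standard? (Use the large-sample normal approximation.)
Power ≈ 0.93; the study is adequately powered (power ≥ 0.80)

Power calculation (one-sample t-test, normal approximation):
z_β = d · √n - z_{α/2}
z_β = 0.34 · √83 - 1.645
z_β = 0.34 · 9.110 - 1.645
z_β = 1.453

Power = Φ(z_β) = Φ(1.453) ≈ 0.927

Effect size d = 0.34 is small by Cohen's convention (0.2/0.5/0.8).

Threshold: power ≥ 0.80 is conventionally adequate.
Power ≈ 0.93 → the study is adequately powered (power ≥ 0.80).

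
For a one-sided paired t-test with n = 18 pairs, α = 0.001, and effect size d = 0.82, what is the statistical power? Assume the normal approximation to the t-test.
Power ≈ 0.65

Power calculation (paired t-test, normal approximation):
z_β = d · √n - z_α
z_β = 0.82 · √18 - 3.090
z_β = 0.82 · 4.243 - 3.090
z_β = 0.389

Power = Φ(z_β) = Φ(0.389) ≈ 0.651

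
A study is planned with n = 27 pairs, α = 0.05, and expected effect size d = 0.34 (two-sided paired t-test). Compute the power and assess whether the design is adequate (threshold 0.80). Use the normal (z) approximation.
Power ≈ 0.42; the study is underpowered (power < 0.80)

Power calculation (paired t-test, normal approximation):
z_β = d · √n - z_{α/2}
z_β = 0.34 · √27 - 1.960
z_β = 0.34 · 5.196 - 1.960
z_β = -0.193

Power = Φ(z_β) = Φ(-0.193) ≈ 0.423

Effect size d = 0.34 is small by Cohen's convention (0.2/0.5/0.8).

Threshold: power ≥ 0.80 is conventionally adequate.
Power ≈ 0.42 → the study is underpowered (power < 0.80).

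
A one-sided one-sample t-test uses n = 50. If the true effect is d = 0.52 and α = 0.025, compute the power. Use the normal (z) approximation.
Power ≈ 0.96

Power calculation (one-sample t-test, normal approximation):
z_β = d · √n - z_α
z_β = 0.52 · √50 - 1.960
z_β = 0.52 · 7.071 - 1.960
z_β = 1.717

Power = Φ(z_β) = Φ(1.717) ≈ 0.957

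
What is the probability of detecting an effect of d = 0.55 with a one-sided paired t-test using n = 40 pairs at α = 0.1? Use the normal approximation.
Power ≈ 0.99

Power calculation (paired t-test, normal approximation):
z_β = d · √n - z_α
z_β = 0.55 · √40 - 1.282
z_β = 0.55 · 6.325 - 1.282
z_β = 2.197

Power = Φ(z_β) = Φ(2.197) ≈ 0.986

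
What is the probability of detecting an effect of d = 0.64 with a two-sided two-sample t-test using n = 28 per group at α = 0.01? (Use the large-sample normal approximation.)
Power ≈ 0.43

Power calculation (two-sample t-test, normal approximation):
z_β = d · √(n/2) - z_{α/2}
z_β = 0.64 · √(28/2) - 2.576
z_β = 0.64 · 3.742 - 2.576
z_β = -0.181

Power = Φ(z_β) = Φ(-0.181) ≈ 0.428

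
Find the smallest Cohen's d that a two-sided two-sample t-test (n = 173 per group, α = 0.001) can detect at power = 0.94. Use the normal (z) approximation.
d ≈ 0.52

Minimum detectable effect (two-sample t-test, normal approximation):
d = (z_{α/2} + z_β) / √(n/2)
d = (3.291 + 1.555) / √(173/2)
d = 4.845 / 9.301
d ≈ 0.52

By Cohen's convention (0.2 small / 0.5 medium / 0.8 large): medium effect.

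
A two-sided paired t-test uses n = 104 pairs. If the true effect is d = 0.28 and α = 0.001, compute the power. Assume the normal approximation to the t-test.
Power ≈ 0.33

Power calculation (paired t-test, normal approximation):
z_β = d · √n - z_{α/2}
z_β = 0.28 · √104 - 3.291
z_β = 0.28 · 10.198 - 3.291
z_β = -0.435

Power = Φ(z_β) = Φ(-0.435) ≈ 0.332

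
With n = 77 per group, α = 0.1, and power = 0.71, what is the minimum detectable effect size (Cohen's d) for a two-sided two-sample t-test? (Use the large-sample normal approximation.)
d ≈ 0.35

Minimum detectable effect (two-sample t-test, normal approximation):
d = (z_{α/2} + z_β) / √(n/2)
d = (1.645 + 0.553) / √(77/2)
d = 2.198 / 6.205
d ≈ 0.35

By Cohen's convention (0.2 small / 0.5 medium / 0.8 large): small effect.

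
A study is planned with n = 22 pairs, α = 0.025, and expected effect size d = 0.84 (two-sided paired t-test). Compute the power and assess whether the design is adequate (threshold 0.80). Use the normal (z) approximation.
Power ≈ 0.96; the study is adequately powered (power ≥ 0.80)

Power calculation (paired t-test, normal approximation):
z_β = d · √n - z_{α/2}
z_β = 0.84 · √22 - 2.241
z_β = 0.84 · 4.690 - 2.241
z_β = 1.699

Power = Φ(z_β) = Φ(1.699) ≈ 0.955

Effect size d = 0.84 is large by Cohen's convention (0.2/0.5/0.8).

Threshold: power ≥ 0.80 is conventionally adequate.
Power ≈ 0.96 → the study is adequately powered (power ≥ 0.80).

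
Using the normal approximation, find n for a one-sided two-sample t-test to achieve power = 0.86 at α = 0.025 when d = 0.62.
n = 49 per group

Sample size formula (two-sample t-test, normal approximation):
n = 2 · ((z_α + z_β) / d)²

z_α = 1.960 (for α = 0.025, one-sided)
z_β = 1.080 (for power = 0.86)
d = 0.62

n = 2 · ((1.960 + 1.080) / 0.62)²
n = 2 · (4.903)²
n ≈ 48.08
Round up to the next whole number: n = 49 per group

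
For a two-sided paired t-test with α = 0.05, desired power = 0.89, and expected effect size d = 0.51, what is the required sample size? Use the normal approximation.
n = 40 pairs

Sample size formula (paired t-test, normal approximation):
n = ((z_{α/2} + z_β) / d)²

z_{α/2} = 1.960 (for α = 0.05, two-sided)
z_β = 1.227 (for power = 0.89)
d = 0.51

n = ((1.960 + 1.227) / 0.51)²
n = (6.249)²
n ≈ 39.05
Round up to the next whole number: n = 40 pairs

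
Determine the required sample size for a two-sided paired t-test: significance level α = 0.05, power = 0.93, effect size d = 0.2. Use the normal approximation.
n = 296 pairs

Sample size formula (paired t-test, normal approximation):
n = ((z_{α/2} + z_β) / d)²

z_{α/2} = 1.960 (for α = 0.05, two-sided)
z_β = 1.476 (for power = 0.93)
d = 0.2

n = ((1.960 + 1.476) / 0.2)²
n = (17.180)²
n ≈ 295.15
Round up to the next whole number: n = 296 pairs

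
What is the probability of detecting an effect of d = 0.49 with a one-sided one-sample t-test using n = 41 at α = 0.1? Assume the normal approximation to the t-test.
Power ≈ 0.97

Power calculation (one-sample t-test, normal approximation):
z_β = d · √n - z_α
z_β = 0.49 · √41 - 1.282
z_β = 0.49 · 6.403 - 1.282
z_β = 1.856

Power = Φ(z_β) = Φ(1.856) ≈ 0.968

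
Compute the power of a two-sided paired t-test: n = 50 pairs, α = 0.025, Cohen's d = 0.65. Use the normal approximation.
Power ≈ 0.99

Power calculation (paired t-test, normal approximation):
z_β = d · √n - z_{α/2}
z_β = 0.65 · √50 - 2.241
z_β = 0.65 · 7.071 - 2.241
z_β = 2.355

Power = Φ(z_β) = Φ(2.355) ≈ 0.991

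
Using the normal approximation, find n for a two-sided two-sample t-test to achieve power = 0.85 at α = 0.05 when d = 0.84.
n = 26 per group

Sample size formula (two-sample t-test, normal approximation):
n = 2 · ((z_{α/2} + z_β) / d)²

z_{α/2} = 1.960 (for α = 0.05, two-sided)
z_β = 1.036 (for power = 0.85)
d = 0.84

n = 2 · ((1.960 + 1.036) / 0.84)²
n = 2 · (3.567)²
n ≈ 25.45
Round up to the next whole number: n = 26 per group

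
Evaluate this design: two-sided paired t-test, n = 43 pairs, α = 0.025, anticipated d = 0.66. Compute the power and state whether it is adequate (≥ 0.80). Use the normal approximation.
Power ≈ 0.98; the study is adequately powered (power ≥ 0.80)

Power calculation (paired t-test, normal approximation):
z_β = d · √n - z_{α/2}
z_β = 0.66 · √43 - 2.241
z_β = 0.66 · 6.557 - 2.241
z_β = 2.087

Power = Φ(z_β) = Φ(2.087) ≈ 0.982

Effect size d = 0.66 is medium by Cohen's convention (0.2/0.5/0.8).

Threshold: power ≥ 0.80 is conventionally adequate.
Power ≈ 0.98 → the study is adequately powered (power ≥ 0.80).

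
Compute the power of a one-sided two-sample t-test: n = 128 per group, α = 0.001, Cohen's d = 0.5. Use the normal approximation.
Power ≈ 0.82

Power calculation (two-sample t-test, normal approximation):
z_β = d · √(n/2) - z_α
z_β = 0.5 · √(128/2) - 3.090
z_β = 0.5 · 8.000 - 3.090
z_β = 0.910

Power = Φ(z_β) = Φ(0.910) ≈ 0.819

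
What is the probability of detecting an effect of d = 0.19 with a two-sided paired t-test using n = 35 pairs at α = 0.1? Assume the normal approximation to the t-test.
Power ≈ 0.30

Power calculation (paired t-test, normal approximation):
z_β = d · √n - z_{α/2}
z_β = 0.19 · √35 - 1.645
z_β = 0.19 · 5.916 - 1.645
z_β = -0.521

Power = Φ(z_β) = Φ(-0.521) ≈ 0.301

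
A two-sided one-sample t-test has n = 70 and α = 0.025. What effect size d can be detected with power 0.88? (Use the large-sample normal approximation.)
d ≈ 0.41

Minimum detectable effect (one-sample t-test, normal approximation):
d = (z_{α/2} + z_β) / √n
d = (2.241 + 1.175) / √70
d = 3.416 / 8.367
d ≈ 0.41

By Cohen's convention (0.2 small / 0.5 medium / 0.8 large): small effect.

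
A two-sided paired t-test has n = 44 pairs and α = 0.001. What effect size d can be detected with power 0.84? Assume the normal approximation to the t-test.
d ≈ 0.65

Minimum detectable effect (paired t-test, normal approximation):
d = (z_{α/2} + z_β) / √n
d = (3.291 + 0.994) / √44
d = 4.285 / 6.633
d ≈ 0.65

By Cohen's convention (0.2 small / 0.5 medium / 0.8 large): medium effect.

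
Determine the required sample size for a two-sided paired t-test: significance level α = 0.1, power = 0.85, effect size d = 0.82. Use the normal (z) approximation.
n = 11 pairs

Sample size formula (paired t-test, normal approximation):
n = ((z_{α/2} + z_β) / d)²

z_{α/2} = 1.645 (for α = 0.1, two-sided)
z_β = 1.036 (for power = 0.85)
d = 0.82

n = ((1.645 + 1.036) / 0.82)²
n = (3.270)²
n ≈ 10.69
Round up to the next whole number: n = 11 pairs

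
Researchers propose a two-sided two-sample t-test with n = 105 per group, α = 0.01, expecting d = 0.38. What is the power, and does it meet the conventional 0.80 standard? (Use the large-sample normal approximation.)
Power ≈ 0.57; the study is underpowered (power < 0.80)

Power calculation (two-sample t-test, normal approximation):
z_β = d · √(n/2) - z_{α/2}
z_β = 0.38 · √(105/2) - 2.576
z_β = 0.38 · 7.246 - 2.576
z_β = 0.178

Power = Φ(z_β) = Φ(0.178) ≈ 0.570

Effect size d = 0.38 is small by Cohen's convention (0.2/0.5/0.8).

Threshold: power ≥ 0.80 is conventionally adequate.
Power ≈ 0.57 → the study is underpowered (power < 0.80).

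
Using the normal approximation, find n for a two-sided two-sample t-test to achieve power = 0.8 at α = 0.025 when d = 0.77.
n = 33 per group

Sample size formula (two-sample t-test, normal approximation):
n = 2 · ((z_{α/2} + z_β) / d)²

z_{α/2} = 2.241 (for α = 0.025, two-sided)
z_β = 0.842 (for power = 0.8)
d = 0.77

n = 2 · ((2.241 + 0.842) / 0.77)²
n = 2 · (4.004)²
n ≈ 32.06
Round up to the next whole number: n = 33 per group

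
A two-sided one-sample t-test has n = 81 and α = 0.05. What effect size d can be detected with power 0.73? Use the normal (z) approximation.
d ≈ 0.29

Minimum detectable effect (one-sample t-test, normal approximation):
d = (z_{α/2} + z_β) / √n
d = (1.960 + 0.613) / √81
d = 2.573 / 9.000
d ≈ 0.29

By Cohen's convention (0.2 small / 0.5 medium / 0.8 large): small effect.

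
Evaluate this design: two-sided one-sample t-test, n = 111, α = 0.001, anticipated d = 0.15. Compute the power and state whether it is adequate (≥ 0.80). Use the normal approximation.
Power ≈ 0.04; the study is underpowered (power < 0.80)

Power calculation (one-sample t-test, normal approximation):
z_β = d · √n - z_{α/2}
z_β = 0.15 · √111 - 3.291
z_β = 0.15 · 10.536 - 3.291
z_β = -1.710

Power = Φ(z_β) = Φ(-1.710) ≈ 0.044

Effect size d = 0.15 is very small by Cohen's convention (0.2/0.5/0.8).

Threshold: power ≥ 0.80 is conventionally adequate.
Power ≈ 0.04 → the study is underpowered (power < 0.80).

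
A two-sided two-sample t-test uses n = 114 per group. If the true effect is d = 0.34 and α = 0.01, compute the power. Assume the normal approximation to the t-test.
Power ≈ 0.50

Power calculation (two-sample t-test, normal approximation):
z_β = d · √(n/2) - z_{α/2}
z_β = 0.34 · √(114/2) - 2.576
z_β = 0.34 · 7.550 - 2.576
z_β = -0.009

Power = Φ(z_β) = Φ(-0.009) ≈ 0.496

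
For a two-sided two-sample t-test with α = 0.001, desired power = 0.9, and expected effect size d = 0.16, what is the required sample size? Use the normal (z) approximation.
n = 1634 per group

Sample size formula (two-sample t-test, normal approximation):
n = 2 · ((z_{α/2} + z_β) / d)²

z_{α/2} = 3.291 (for α = 0.001, two-sided)
z_β = 1.282 (for power = 0.9)
d = 0.16

n = 2 · ((3.291 + 1.282) / 0.16)²
n = 2 · (28.581)²
n ≈ 1633.75
Round up to the next whole number: n = 1634 per group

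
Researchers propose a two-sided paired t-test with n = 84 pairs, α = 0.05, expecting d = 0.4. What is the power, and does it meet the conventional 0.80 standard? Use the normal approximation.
Power ≈ 0.96; the study is adequately powered (power ≥ 0.80)

Power calculation (paired t-test, normal approximation):
z_β = d · √n - z_{α/2}
z_β = 0.4 · √84 - 1.960
z_β = 0.4 · 9.165 - 1.960
z_β = 1.706

Power = Φ(z_β) = Φ(1.706) ≈ 0.956

Effect size d = 0.4 is small by Cohen's convention (0.2/0.5/0.8).

Threshold: power ≥ 0.80 is conventionally adequate.
Power ≈ 0.96 → the study is adequately powered (power ≥ 0.80).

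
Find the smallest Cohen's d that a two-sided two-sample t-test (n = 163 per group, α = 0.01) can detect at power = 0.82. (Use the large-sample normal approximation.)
d ≈ 0.39

Minimum detectable effect (two-sample t-test, normal approximation):
d = (z_{α/2} + z_β) / √(n/2)
d = (2.576 + 0.915) / √(163/2)
d = 3.491 / 9.028
d ≈ 0.39

By Cohen's convention (0.2 small / 0.5 medium / 0.8 large): small effect.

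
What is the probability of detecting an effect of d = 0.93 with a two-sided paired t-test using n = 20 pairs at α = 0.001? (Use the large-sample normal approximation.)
Power ≈ 0.81

Power calculation (paired t-test, normal approximation):
z_β = d · √n - z_{α/2}
z_β = 0.93 · √20 - 3.291
z_β = 0.93 · 4.472 - 3.291
z_β = 0.869

Power = Φ(z_β) = Φ(0.869) ≈ 0.807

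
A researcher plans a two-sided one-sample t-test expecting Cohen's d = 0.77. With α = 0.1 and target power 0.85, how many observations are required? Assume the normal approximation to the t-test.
n = 13

Sample size formula (one-sample t-test, normal approximation):
n = ((z_{α/2} + z_β) / d)²

z_{α/2} = 1.645 (for α = 0.1, two-sided)
z_β = 1.036 (for power = 0.85)
d = 0.77

n = ((1.645 + 1.036) / 0.77)²
n = (3.482)²
n ≈ 12.12
Round up to the next whole number: n = 13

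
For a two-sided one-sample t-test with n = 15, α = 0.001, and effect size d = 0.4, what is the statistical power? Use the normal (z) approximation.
Power ≈ 0.04

Power calculation (one-sample t-test, normal approximation):
z_β = d · √n - z_{α/2}
z_β = 0.4 · √15 - 3.291
z_β = 0.4 · 3.873 - 3.291
z_β = -1.741

Power = Φ(z_β) = Φ(-1.741) ≈ 0.041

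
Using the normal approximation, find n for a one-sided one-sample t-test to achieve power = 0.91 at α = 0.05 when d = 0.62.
n = 24

Sample size formula (one-sample t-test, normal approximation):
n = ((z_α + z_β) / d)²

z_α = 1.645 (for α = 0.05, one-sided)
z_β = 1.341 (for power = 0.91)
d = 0.62

n = ((1.645 + 1.341) / 0.62)²
n = (4.816)²
n ≈ 23.19
Round up to the next whole number: n = 24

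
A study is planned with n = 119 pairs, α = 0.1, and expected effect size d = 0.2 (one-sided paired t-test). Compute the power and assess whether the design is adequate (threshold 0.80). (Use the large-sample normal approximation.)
Power ≈ 0.82; the study is adequately powered (power ≥ 0.80)

Power calculation (paired t-test, normal approximation):
z_β = d · √n - z_α
z_β = 0.2 · √119 - 1.282
z_β = 0.2 · 10.909 - 1.282
z_β = 0.900

Power = Φ(z_β) = Φ(0.900) ≈ 0.816

Effect size d = 0.2 is small by Cohen's convention (0.2/0.5/0.8).

Threshold: power ≥ 0.80 is conventionally adequate.
Power ≈ 0.82 → the study is adequately powered (power ≥ 0.80).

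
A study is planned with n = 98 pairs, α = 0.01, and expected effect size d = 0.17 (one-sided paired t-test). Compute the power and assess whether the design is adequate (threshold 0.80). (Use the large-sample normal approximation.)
Power ≈ 0.26; the study is underpowered (power < 0.80)

Power calculation (paired t-test, normal approximation):
z_β = d · √n - z_α
z_β = 0.17 · √98 - 2.326
z_β = 0.17 · 9.899 - 2.326
z_β = -0.643

Power = Φ(z_β) = Φ(-0.643) ≈ 0.260

Effect size d = 0.17 is very small by Cohen's convention (0.2/0.5/0.8).

Threshold: power ≥ 0.80 is conventionally adequate.
Power ≈ 0.26 → the study is underpowered (power < 0.80).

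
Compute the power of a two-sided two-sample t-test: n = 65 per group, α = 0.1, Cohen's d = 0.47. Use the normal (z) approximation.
Power ≈ 0.85

Power calculation (two-sample t-test, normal approximation):
z_β = d · √(n/2) - z_{α/2}
z_β = 0.47 · √(65/2) - 1.645
z_β = 0.47 · 5.701 - 1.645
z_β = 1.035

Power = Φ(z_β) = Φ(1.035) ≈ 0.850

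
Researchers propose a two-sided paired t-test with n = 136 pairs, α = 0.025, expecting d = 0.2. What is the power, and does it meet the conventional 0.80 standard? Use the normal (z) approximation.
Power ≈ 0.54; the study is underpowered (power < 0.80)

Power calculation (paired t-test, normal approximation):
z_β = d · √n - z_{α/2}
z_β = 0.2 · √136 - 2.241
z_β = 0.2 · 11.662 - 2.241
z_β = 0.091

Power = Φ(z_β) = Φ(0.091) ≈ 0.536

Effect size d = 0.2 is small by Cohen's convention (0.2/0.5/0.8).

Threshold: power ≥ 0.80 is conventionally adequate.
Power ≈ 0.54 → the study is underpowered (power < 0.80).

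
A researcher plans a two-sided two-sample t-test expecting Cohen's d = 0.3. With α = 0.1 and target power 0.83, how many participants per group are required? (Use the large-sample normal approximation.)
n = 151 per group

Sample size formula (two-sample t-test, normal approximation):
n = 2 · ((z_{α/2} + z_β) / d)²

z_{α/2} = 1.645 (for α = 0.1, two-sided)
z_β = 0.954 (for power = 0.83)
d = 0.3

n = 2 · ((1.645 + 0.954) / 0.3)²
n = 2 · (8.663)²
n ≈ 150.10
Round up to the next whole number: n = 151 per group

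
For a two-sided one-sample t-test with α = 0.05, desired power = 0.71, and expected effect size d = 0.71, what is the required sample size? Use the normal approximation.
n = 13

Sample size formula (one-sample t-test, normal approximation):
n = ((z_{α/2} + z_β) / d)²

z_{α/2} = 1.960 (for α = 0.05, two-sided)
z_β = 0.553 (for power = 0.71)
d = 0.71

n = ((1.960 + 0.553) / 0.71)²
n = (3.539)²
n ≈ 12.52
Round up to the next whole number: n = 13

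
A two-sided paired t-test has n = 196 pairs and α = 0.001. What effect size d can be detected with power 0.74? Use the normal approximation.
d ≈ 0.28

Minimum detectable effect (paired t-test, normal approximation):
d = (z_{α/2} + z_β) / √n
d = (3.291 + 0.643) / √196
d = 3.934 / 14.000
d ≈ 0.28

By Cohen's convention (0.2 small / 0.5 medium / 0.8 large): small effect.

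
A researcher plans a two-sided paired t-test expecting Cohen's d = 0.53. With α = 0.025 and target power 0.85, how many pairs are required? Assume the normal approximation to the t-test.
n = 39 pairs

Sample size formula (paired t-test, normal approximation):
n = ((z_{α/2} + z_β) / d)²

z_{α/2} = 2.241 (for α = 0.025, two-sided)
z_β = 1.036 (for power = 0.85)
d = 0.53

n = ((2.241 + 1.036) / 0.53)²
n = (6.183)²
n ≈ 38.23
Round up to the next whole number: n = 39 pairs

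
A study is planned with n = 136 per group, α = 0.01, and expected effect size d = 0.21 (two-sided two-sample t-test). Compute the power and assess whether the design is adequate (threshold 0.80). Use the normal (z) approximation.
Power ≈ 0.20; the study is underpowered (power < 0.80)

Power calculation (two-sample t-test, normal approximation):
z_β = d · √(n/2) - z_{α/2}
z_β = 0.21 · √(136/2) - 2.576
z_β = 0.21 · 8.246 - 2.576
z_β = -0.844

Power = Φ(z_β) = Φ(-0.844) ≈ 0.199

Effect size d = 0.21 is small by Cohen's convention (0.2/0.5/0.8).

Threshold: power ≥ 0.80 is conventionally adequate.
Power ≈ 0.20 → the study is underpowered (power < 0.80).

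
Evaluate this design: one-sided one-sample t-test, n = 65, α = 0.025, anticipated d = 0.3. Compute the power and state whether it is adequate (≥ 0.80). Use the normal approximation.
Power ≈ 0.68; the study is underpowered (power < 0.80)

Power calculation (one-sample t-test, normal approximation):
z_β = d · √n - z_α
z_β = 0.3 · √65 - 1.960
z_β = 0.3 · 8.062 - 1.960
z_β = 0.459

Power = Φ(z_β) = Φ(0.459) ≈ 0.677

Effect size d = 0.3 is small by Cohen's convention (0.2/0.5/0.8).

Threshold: power ≥ 0.80 is conventionally adequate.
Power ≈ 0.68 → the study is underpowered (power < 0.80).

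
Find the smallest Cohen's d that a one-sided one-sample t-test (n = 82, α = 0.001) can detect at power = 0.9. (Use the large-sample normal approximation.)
d ≈ 0.48

Minimum detectable effect (one-sample t-test, normal approximation):
d = (z_α + z_β) / √n
d = (3.090 + 1.282) / √82
d = 4.372 / 9.055
d ≈ 0.48

By Cohen's convention (0.2 small / 0.5 medium / 0.8 large): small effect.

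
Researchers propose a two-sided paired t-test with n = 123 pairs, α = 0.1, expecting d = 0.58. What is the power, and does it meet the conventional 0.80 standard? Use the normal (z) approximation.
Power ≈ 1.00; the study is adequately powered (power ≥ 0.80)

Power calculation (paired t-test, normal approximation):
z_β = d · √n - z_{α/2}
z_β = 0.58 · √123 - 1.645
z_β = 0.58 · 11.091 - 1.645
z_β = 4.788

Power = Φ(z_β) = Φ(4.788) ≈ 1.000

Effect size d = 0.58 is medium by Cohen's convention (0.2/0.5/0.8).

Threshold: power ≥ 0.80 is conventionally adequate.
Power ≈ 1.00 → the study is adequately powered (power ≥ 0.80).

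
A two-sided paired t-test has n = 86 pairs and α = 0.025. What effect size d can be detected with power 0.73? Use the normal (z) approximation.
d ≈ 0.31

Minimum detectable effect (paired t-test, normal approximation):
d = (z_{α/2} + z_β) / √n
d = (2.241 + 0.613) / √86
d = 2.854 / 9.274
d ≈ 0.31

By Cohen's convention (0.2 small / 0.5 medium / 0.8 large): small effect.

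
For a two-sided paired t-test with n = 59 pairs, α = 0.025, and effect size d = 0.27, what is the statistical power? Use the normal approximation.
Power ≈ 0.43

Power calculation (paired t-test, normal approximation):
z_β = d · √n - z_{α/2}
z_β = 0.27 · √59 - 2.241
z_β = 0.27 · 7.681 - 2.241
z_β = -0.167

Power = Φ(z_β) = Φ(-0.167) ≈ 0.433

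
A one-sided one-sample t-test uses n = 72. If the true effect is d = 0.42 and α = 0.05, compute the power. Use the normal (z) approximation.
Power ≈ 0.97

Power calculation (one-sample t-test, normal approximation):
z_β = d · √n - z_α
z_β = 0.42 · √72 - 1.645
z_β = 0.42 · 8.485 - 1.645
z_β = 1.919

Power = Φ(z_β) = Φ(1.919) ≈ 0.973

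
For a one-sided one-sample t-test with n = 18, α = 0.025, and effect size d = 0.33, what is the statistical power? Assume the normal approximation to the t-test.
Power ≈ 0.29

Power calculation (one-sample t-test, normal approximation):
z_β = d · √n - z_α
z_β = 0.33 · √18 - 1.960
z_β = 0.33 · 4.243 - 1.960
z_β = -0.560

Power = Φ(z_β) = Φ(-0.560) ≈ 0.288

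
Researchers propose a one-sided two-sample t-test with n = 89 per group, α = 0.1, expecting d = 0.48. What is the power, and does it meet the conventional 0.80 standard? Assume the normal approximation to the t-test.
Power ≈ 0.97; the study is adequately powered (power ≥ 0.80)

Power calculation (two-sample t-test, normal approximation):
z_β = d · √(n/2) - z_α
z_β = 0.48 · √(89/2) - 1.282
z_β = 0.48 · 6.671 - 1.282
z_β = 1.920

Power = Φ(z_β) = Φ(1.920) ≈ 0.973

Effect size d = 0.48 is small by Cohen's convention (0.2/0.5/0.8).

Threshold: power ≥ 0.80 is conventionally adequate.
Power ≈ 0.97 → the study is adequately powered (power ≥ 0.80).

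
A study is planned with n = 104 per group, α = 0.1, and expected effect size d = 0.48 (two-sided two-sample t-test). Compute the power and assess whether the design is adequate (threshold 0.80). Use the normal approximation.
Power ≈ 0.97; the study is adequately powered (power ≥ 0.80)

Power calculation (two-sample t-test, normal approximation):
z_β = d · √(n/2) - z_{α/2}
z_β = 0.48 · √(104/2) - 1.645
z_β = 0.48 · 7.211 - 1.645
z_β = 1.816

Power = Φ(z_β) = Φ(1.816) ≈ 0.965

Effect size d = 0.48 is small by Cohen's convention (0.2/0.5/0.8).

Threshold: power ≥ 0.80 is conventionally adequate.
Power ≈ 0.97 → the study is adequately powered (power ≥ 0.80).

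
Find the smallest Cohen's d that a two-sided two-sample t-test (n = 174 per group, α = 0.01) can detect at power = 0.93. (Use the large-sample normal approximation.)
d ≈ 0.43

Minimum detectable effect (two-sample t-test, normal approximation):
d = (z_{α/2} + z_β) / √(n/2)
d = (2.576 + 1.476) / √(174/2)
d = 4.052 / 9.327
d ≈ 0.43

By Cohen's convention (0.2 small / 0.5 medium / 0.8 large): small effect.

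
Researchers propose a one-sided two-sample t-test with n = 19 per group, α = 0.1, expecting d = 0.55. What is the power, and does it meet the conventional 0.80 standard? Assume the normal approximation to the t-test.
Power ≈ 0.66; the study is underpowered (power < 0.80)

Power calculation (two-sample t-test, normal approximation):
z_β = d · √(n/2) - z_α
z_β = 0.55 · √(19/2) - 1.282
z_β = 0.55 · 3.082 - 1.282
z_β = 0.414

Power = Φ(z_β) = Φ(0.414) ≈ 0.660

Effect size d = 0.55 is medium by Cohen's convention (0.2/0.5/0.8).

Threshold: power ≥ 0.80 is conventionally adequate.
Power ≈ 0.66 → the study is underpowered (power < 0.80).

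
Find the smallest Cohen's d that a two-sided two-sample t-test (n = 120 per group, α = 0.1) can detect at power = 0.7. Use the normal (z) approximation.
d ≈ 0.28

Minimum detectable effect (two-sample t-test, normal approximation):
d = (z_{α/2} + z_β) / √(n/2)
d = (1.645 + 0.524) / √(120/2)
d = 2.169 / 7.746
d ≈ 0.28

By Cohen's convention (0.2 small / 0.5 medium / 0.8 large): small effect.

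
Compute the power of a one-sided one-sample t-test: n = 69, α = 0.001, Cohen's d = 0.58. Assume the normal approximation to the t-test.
Power ≈ 0.96

Power calculation (one-sample t-test, normal approximation):
z_β = d · √n - z_α
z_β = 0.58 · √69 - 3.090
z_β = 0.58 · 8.307 - 3.090
z_β = 1.728

Power = Φ(z_β) = Φ(1.728) ≈ 0.958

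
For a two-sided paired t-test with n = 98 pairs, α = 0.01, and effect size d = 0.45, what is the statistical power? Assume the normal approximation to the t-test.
Power ≈ 0.97

Power calculation (paired t-test, normal approximation):
z_β = d · √n - z_{α/2}
z_β = 0.45 · √98 - 2.576
z_β = 0.45 · 9.899 - 2.576
z_β = 1.879

Power = Φ(z_β) = Φ(1.879) ≈ 0.970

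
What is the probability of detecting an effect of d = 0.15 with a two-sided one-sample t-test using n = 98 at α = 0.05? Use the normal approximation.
Power ≈ 0.32

Power calculation (one-sample t-test, normal approximation):
z_β = d · √n - z_{α/2}
z_β = 0.15 · √98 - 1.960
z_β = 0.15 · 9.899 - 1.960
z_β = -0.475

Power = Φ(z_β) = Φ(-0.475) ≈ 0.317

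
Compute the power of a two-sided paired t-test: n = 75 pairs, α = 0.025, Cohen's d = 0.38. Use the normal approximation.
Power ≈ 0.85

Power calculation (paired t-test, normal approximation):
z_β = d · √n - z_{α/2}
z_β = 0.38 · √75 - 2.241
z_β = 0.38 · 8.660 - 2.241
z_β = 1.049

Power = Φ(z_β) = Φ(1.049) ≈ 0.853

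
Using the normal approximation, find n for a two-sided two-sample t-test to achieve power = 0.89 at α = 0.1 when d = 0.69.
n = 35 per group

Sample size formula (two-sample t-test, normal approximation):
n = 2 · ((z_{α/2} + z_β) / d)²

z_{α/2} = 1.645 (for α = 0.1, two-sided)
z_β = 1.227 (for power = 0.89)
d = 0.69

n = 2 · ((1.645 + 1.227) / 0.69)²
n = 2 · (4.162)²
n ≈ 34.64
Round up to the next whole number: n = 35 per group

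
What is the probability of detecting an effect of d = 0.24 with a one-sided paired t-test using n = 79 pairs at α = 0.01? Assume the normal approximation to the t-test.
Power ≈ 0.42

Power calculation (paired t-test, normal approximation):
z_β = d · √n - z_α
z_β = 0.24 · √79 - 2.326
z_β = 0.24 · 8.888 - 2.326
z_β = -0.193

Power = Φ(z_β) = Φ(-0.193) ≈ 0.423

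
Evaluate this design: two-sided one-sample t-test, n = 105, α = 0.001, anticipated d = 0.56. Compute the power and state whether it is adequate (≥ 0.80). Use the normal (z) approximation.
Power ≈ 0.99; the study is adequately powered (power ≥ 0.80)

Power calculation (one-sample t-test, normal approximation):
z_β = d · √n - z_{α/2}
z_β = 0.56 · √105 - 3.291
z_β = 0.56 · 10.247 - 3.291
z_β = 2.448

Power = Φ(z_β) = Φ(2.448) ≈ 0.993

Effect size d = 0.56 is medium by Cohen's convention (0.2/0.5/0.8).

Threshold: power ≥ 0.80 is conventionally adequate.
Power ≈ 0.99 → the study is adequately powered (power ≥ 0.80).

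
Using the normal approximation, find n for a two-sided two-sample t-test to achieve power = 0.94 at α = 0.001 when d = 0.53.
n = 168 per group

Sample size formula (two-sample t-test, normal approximation):
n = 2 · ((z_{α/2} + z_β) / d)²

z_{α/2} = 3.291 (for α = 0.001, two-sided)
z_β = 1.555 (for power = 0.94)
d = 0.53

n = 2 · ((3.291 + 1.555) / 0.53)²
n = 2 · (9.143)²
n ≈ 167.19
Round up to the next whole number: n = 168 per group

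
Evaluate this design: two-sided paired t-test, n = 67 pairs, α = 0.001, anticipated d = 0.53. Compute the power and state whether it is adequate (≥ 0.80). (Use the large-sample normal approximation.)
Power ≈ 0.85; the study is adequately powered (power ≥ 0.80)

Power calculation (paired t-test, normal approximation):
z_β = d · √n - z_{α/2}
z_β = 0.53 · √67 - 3.291
z_β = 0.53 · 8.185 - 3.291
z_β = 1.048

Power = Φ(z_β) = Φ(1.048) ≈ 0.853

Effect size d = 0.53 is medium by Cohen's convention (0.2/0.5/0.8).

Threshold: power ≥ 0.80 is conventionally adequate.
Power ≈ 0.85 → the study is adequately powered (power ≥ 0.80).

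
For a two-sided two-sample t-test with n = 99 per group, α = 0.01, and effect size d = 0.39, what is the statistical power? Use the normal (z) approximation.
Power ≈ 0.57

Power calculation (two-sample t-test, normal approximation):
z_β = d · √(n/2) - z_{α/2}
z_β = 0.39 · √(99/2) - 2.576
z_β = 0.39 · 7.036 - 2.576
z_β = 0.168

Power = Φ(z_β) = Φ(0.168) ≈ 0.567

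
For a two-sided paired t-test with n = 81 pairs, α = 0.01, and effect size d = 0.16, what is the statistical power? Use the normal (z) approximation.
Power ≈ 0.13

Power calculation (paired t-test, normal approximation):
z_β = d · √n - z_{α/2}
z_β = 0.16 · √81 - 2.576
z_β = 0.16 · 9.000 - 2.576
z_β = -1.136

Power = Φ(z_β) = Φ(-1.136) ≈ 0.128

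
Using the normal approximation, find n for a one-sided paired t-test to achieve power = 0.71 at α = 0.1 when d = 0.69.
n = 8 pairs

Sample size formula (paired t-test, normal approximation):
n = ((z_α + z_β) / d)²

z_α = 1.282 (for α = 0.1, one-sided)
z_β = 0.553 (for power = 0.71)
d = 0.69

n = ((1.282 + 0.553) / 0.69)²
n = (2.659)²
n ≈ 7.07
Round up to the next whole number: n = 8 pairs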